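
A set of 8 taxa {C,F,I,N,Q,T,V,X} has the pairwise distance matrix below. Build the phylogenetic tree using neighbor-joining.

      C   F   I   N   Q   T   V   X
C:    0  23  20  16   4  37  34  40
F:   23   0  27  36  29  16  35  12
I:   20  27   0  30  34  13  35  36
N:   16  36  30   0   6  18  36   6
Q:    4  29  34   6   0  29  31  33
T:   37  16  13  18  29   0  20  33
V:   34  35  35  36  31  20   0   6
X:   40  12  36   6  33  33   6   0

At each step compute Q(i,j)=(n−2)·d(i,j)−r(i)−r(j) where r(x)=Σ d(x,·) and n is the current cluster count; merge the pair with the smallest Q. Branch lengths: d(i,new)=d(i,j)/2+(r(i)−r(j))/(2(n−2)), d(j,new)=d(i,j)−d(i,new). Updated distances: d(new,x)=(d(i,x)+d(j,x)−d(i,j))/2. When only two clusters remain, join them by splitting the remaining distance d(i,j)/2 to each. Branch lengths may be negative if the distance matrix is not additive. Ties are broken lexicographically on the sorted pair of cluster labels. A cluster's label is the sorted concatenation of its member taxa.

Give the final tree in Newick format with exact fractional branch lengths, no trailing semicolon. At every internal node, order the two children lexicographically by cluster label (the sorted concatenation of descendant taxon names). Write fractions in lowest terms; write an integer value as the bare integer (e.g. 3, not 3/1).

1. join V+X (d=6, Q=-327) ⇒ VX; edges |V|=67/12, |X|=5/12
  updated: d(C,VX)=34, d(F,VX)=41/2, d(I,VX)=65/2, d(N,VX)=18, d(Q,VX)=29, d(T,VX)=47/2
2. join C+Q (d=4, Q=-245) ⇒ CQ; edges |C|=23/10, |Q|=17/10
  updated: d(CQ,F)=24, d(CQ,I)=25, d(CQ,N)=9, d(CQ,T)=31, d(CQ,VX)=59/2
3. join CQ+N (d=9, Q=-387/2) ⇒ CNQ; edges |CQ|=87/16, |N|=57/16
  updated: d(CNQ,F)=51/2, d(CNQ,I)=23, d(CNQ,T)=20, d(CNQ,VX)=77/4
4. join I+T (d=13, Q=-129) ⇒ IT; edges |I|=31/3, |T|=8/3
  updated: d(CNQ,IT)=15, d(F,IT)=15, d(IT,VX)=43/2
5. join CNQ+VX (d=77/4, Q=-165/2) ⇒ CNQVX; edges |CNQ|=37/4, |VX|=10
  updated: d(CNQVX,F)=107/8, d(CNQVX,IT)=69/8
6. join CNQVX+F (d=107/8, Q=-37) ⇒ CFNQVX; edges |CNQVX|=7/2, |F|=79/8
  updated: d(CFNQVX,IT)=41/8
7. join CFNQVX+IT (d=41/8) ⇒ CFINQTVX; edges |CFNQVX|=41/16, |IT|=41/16
final tree: (((((C:23/10,Q:17/10):87/16,N:57/16):37/4,(V:67/12,X:5/12):10):7/2,F:79/8):41/16,(I:31/3,T:8/3):41/16)
total length: 279/4

(((((C:23/10,Q:17/10):87/16,N:57/16):37/4,(V:67/12,X:5/12):10):7/2,F:79/8):41/16,(I:31/3,T:8/3):41/16)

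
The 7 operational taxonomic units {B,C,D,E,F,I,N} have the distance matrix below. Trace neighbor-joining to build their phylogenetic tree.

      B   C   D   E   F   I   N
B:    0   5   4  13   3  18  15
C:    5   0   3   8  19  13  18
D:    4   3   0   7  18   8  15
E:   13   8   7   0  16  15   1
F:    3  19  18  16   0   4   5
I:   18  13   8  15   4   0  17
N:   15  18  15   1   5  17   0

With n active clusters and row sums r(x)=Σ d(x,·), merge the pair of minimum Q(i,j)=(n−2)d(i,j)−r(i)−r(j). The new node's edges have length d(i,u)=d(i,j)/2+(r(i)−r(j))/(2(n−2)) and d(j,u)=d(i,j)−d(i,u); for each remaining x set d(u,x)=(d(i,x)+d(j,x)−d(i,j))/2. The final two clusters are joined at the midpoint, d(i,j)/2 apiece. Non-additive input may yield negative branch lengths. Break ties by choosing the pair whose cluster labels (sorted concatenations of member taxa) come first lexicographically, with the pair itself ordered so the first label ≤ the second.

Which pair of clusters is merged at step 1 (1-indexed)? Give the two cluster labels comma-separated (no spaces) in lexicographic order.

iteration 1: select E,N (d=1, Q=-126); attach at lengths (-3/5, 8/5); label the merged cluster EN
  updated: d(B,EN)=27/2, d(C,EN)=25/2, d(D,EN)=21/2, d(EN,F)=10, d(EN,I)=31/2
iteration 2: select F,I (d=4, Q=-193/2); attach at lengths (23/16, 41/16); label the merged cluster FI
  updated: d(B,FI)=17/2, d(C,FI)=14, d(D,FI)=11, d(EN,FI)=43/4
iteration 3: select EN,FI (d=43/4, Q=-237/4); attach at lengths (47/8, 39/8); label the merged cluster EFIN
  updated: d(B,EFIN)=45/8, d(C,EFIN)=63/8, d(D,EFIN)=43/8
iteration 4: select B,EFIN (d=45/8, Q=-89/4); attach at lengths (7/4, 31/8); label the merged cluster BEFIN
  updated: d(BEFIN,C)=29/8, d(BEFIN,D)=15/8
iteration 5: select BEFIN,C (d=29/8, Q=-17/2); attach at lengths (5/4, 19/8); label the merged cluster BCEFIN
  updated: d(BCEFIN,D)=5/8
iteration 6: select BCEFIN,D (d=5/8); attach at lengths (5/16, 5/16); label the merged cluster BCDEFIN
final tree: (((B:7/4,((E:-3/5,N:8/5):47/8,(F:23/16,I:41/16):39/8):31/8):5/4,C:19/8):5/16,D:5/16)
total length: 205/8

E,N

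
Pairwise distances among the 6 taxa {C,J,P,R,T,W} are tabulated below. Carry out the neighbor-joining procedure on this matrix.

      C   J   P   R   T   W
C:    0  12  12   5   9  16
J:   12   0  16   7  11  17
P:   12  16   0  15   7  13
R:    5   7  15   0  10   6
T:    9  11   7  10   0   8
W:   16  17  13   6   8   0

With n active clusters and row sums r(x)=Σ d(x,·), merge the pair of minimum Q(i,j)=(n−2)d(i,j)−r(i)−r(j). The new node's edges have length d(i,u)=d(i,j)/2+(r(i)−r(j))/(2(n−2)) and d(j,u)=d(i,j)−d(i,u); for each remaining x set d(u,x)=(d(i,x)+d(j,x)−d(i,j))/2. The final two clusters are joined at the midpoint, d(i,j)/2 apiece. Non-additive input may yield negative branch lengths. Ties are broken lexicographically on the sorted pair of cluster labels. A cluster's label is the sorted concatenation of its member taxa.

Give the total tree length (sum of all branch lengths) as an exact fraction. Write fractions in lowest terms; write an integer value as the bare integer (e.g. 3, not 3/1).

1. join P+T (d=7, Q=-80) ⇒ PT; edges |P|=23/4, |T|=5/4
  updated: d(C,PT)=7, d(J,PT)=10, d(PT,R)=9, d(PT,W)=7
2. join PT+W (d=7, Q=-58) ⇒ PTW; edges |PT|=4/3, |W|=17/3
  updated: d(C,PTW)=8, d(J,PTW)=10, d(PTW,R)=4
3. join C+PTW (d=8, Q=-31) ⇒ CPTW; edges |C|=19/4, |PTW|=13/4
  updated: d(CPTW,J)=7, d(CPTW,R)=1/2
4. join CPTW+J (d=7, Q=-29/2) ⇒ CJPTW; edges |CPTW|=1/4, |J|=27/4
  updated: d(CJPTW,R)=1/4
5. join CJPTW+R (d=1/4) ⇒ CJPRTW; edges |CJPTW|=1/8, |R|=1/8
final tree: (((C:19/4,((P:23/4,T:5/4):4/3,W:17/3):13/4):1/4,J:27/4):1/8,R:1/8)
total length: 117/4

117/4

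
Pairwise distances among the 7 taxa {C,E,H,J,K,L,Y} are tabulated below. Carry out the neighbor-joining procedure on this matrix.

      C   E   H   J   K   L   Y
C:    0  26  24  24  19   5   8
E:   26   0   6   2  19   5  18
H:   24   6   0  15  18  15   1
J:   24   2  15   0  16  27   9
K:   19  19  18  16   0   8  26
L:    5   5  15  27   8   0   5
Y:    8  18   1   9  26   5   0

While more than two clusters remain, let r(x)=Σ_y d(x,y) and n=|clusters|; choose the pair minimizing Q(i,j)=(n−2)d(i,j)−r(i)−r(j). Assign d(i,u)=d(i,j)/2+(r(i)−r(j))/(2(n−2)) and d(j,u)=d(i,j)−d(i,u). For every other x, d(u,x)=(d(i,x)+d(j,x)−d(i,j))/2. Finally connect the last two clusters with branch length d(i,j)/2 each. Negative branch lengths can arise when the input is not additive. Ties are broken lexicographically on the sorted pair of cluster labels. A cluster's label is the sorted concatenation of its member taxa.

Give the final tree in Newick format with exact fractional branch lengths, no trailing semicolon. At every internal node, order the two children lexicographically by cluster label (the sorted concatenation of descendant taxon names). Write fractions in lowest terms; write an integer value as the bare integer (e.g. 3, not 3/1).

(((C:57/8,L:-17/8):11/4,((E:-7/10,J:27/10):27/4,(H:19/8,Y:-11/8):15/4):11/2):33/8,K:33/8)

iteration 1: select E,J (d=2, Q=-159); attach at lengths (-7/10, 27/10); label the merged cluster EJ
  updated: d(C,EJ)=24, d(EJ,H)=19/2, d(EJ,K)=33/2, d(EJ,L)=15, d(EJ,Y)=25/2
iteration 2: select H,Y (d=1, Q=-116); attach at lengths (19/8, -11/8); label the merged cluster HY
  updated: d(C,HY)=31/2, d(EJ,HY)=21/2, d(HY,K)=43/2, d(HY,L)=19/2
iteration 3: select EJ,HY (d=21/2, Q=-183/2); attach at lengths (27/4, 15/4); label the merged cluster EHJY
  updated: d(C,EHJY)=29/2, d(EHJY,K)=55/4, d(EHJY,L)=7
iteration 4: select C,L (d=5, Q=-97/2); attach at lengths (57/8, -17/8); label the merged cluster CL
  updated: d(CL,EHJY)=33/4, d(CL,K)=11
iteration 5: select CL,EHJY (d=33/4, Q=-33); attach at lengths (11/4, 11/2); label the merged cluster CEHJLY
  updated: d(CEHJLY,K)=33/4
iteration 6: select CEHJLY,K (d=33/4); attach at lengths (33/8, 33/8); label the merged cluster CEHJKLY
final tree: (((C:57/8,L:-17/8):11/4,((E:-7/10,J:27/10):27/4,(H:19/8,Y:-11/8):15/4):11/2):33/8,K:33/8)
total length: 35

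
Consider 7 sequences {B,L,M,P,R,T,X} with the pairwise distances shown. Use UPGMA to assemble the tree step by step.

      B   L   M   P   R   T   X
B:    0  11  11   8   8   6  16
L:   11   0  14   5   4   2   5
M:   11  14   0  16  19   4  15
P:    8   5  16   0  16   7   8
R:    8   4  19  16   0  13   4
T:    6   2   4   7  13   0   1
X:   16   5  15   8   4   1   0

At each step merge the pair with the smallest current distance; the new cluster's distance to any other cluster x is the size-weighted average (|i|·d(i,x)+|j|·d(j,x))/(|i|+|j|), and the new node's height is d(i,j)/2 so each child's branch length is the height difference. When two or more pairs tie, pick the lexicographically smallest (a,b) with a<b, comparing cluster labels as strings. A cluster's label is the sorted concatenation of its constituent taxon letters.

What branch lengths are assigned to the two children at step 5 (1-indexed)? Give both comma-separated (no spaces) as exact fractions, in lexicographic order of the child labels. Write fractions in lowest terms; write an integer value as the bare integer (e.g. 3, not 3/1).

step 1: merge (T,X) at d=1; branch lengths T→1/2, X→1/2; new cluster TX
  updated: d(B,TX)=11, d(L,TX)=7/2, d(M,TX)=19/2, d(P,TX)=15/2, d(R,TX)=17/2
step 2: merge (L,TX) at d=7/2; branch lengths L→7/4, TX→5/4; new cluster LTX
  updated: d(B,LTX)=11, d(LTX,M)=11, d(LTX,P)=20/3, d(LTX,R)=7
step 3: merge (LTX,P) at d=20/3; branch lengths LTX→19/12, P→10/3; new cluster LPTX
  updated: d(B,LPTX)=41/4, d(LPTX,M)=49/4, d(LPTX,R)=37/4
step 4: merge (B,R) at d=8; branch lengths B→4, R→4; new cluster BR
  updated: d(BR,LPTX)=39/4, d(BR,M)=15
step 5: merge (BR,LPTX) at d=39/4; branch lengths BR→7/8, LPTX→37/24; new cluster BLPRTX
  updated: d(BLPRTX,M)=79/6
step 6: merge (BLPRTX,M) at d=79/6; branch lengths BLPRTX→41/24, M→79/12; new cluster BLMPRTX
final tree: (((B:4,R:4):7/8,((L:7/4,(T:1/2,X:1/2):5/4):19/12,P:10/3):37/24):41/24,M:79/12)
total length: 221/8

7/8,37/24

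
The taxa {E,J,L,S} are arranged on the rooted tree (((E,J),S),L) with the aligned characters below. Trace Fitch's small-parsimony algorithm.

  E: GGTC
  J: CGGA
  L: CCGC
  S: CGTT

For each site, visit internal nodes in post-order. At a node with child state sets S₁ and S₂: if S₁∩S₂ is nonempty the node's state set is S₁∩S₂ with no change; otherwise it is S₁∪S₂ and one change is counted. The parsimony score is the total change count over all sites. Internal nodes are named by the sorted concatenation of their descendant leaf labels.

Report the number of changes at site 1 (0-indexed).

EJ@0: {G} ∪ {C} = {C,G} (union, +1)
EJS@0: {C,G} ∩ {C} = {C} (intersection, +0)
EJLS@0: {C} ∩ {C} = {C} (intersection, +0)
EJ@1: {G} ∩ {G} = {G} (intersection, +0)
EJS@1: {G} ∩ {G} = {G} (intersection, +0)
EJLS@1: {G} ∪ {C} = {C,G} (union, +1)
EJ@2: {T} ∪ {G} = {G,T} (union, +1)
EJS@2: {G,T} ∩ {T} = {T} (intersection, +0)
EJLS@2: {T} ∪ {G} = {G,T} (union, +1)
EJ@3: {C} ∪ {A} = {A,C} (union, +1)
EJS@3: {A,C} ∪ {T} = {A,C,T} (union, +1)
EJLS@3: {A,C,T} ∩ {C} = {C} (intersection, +0)
per-site changes: [1, 1, 2, 2]; total = 6

1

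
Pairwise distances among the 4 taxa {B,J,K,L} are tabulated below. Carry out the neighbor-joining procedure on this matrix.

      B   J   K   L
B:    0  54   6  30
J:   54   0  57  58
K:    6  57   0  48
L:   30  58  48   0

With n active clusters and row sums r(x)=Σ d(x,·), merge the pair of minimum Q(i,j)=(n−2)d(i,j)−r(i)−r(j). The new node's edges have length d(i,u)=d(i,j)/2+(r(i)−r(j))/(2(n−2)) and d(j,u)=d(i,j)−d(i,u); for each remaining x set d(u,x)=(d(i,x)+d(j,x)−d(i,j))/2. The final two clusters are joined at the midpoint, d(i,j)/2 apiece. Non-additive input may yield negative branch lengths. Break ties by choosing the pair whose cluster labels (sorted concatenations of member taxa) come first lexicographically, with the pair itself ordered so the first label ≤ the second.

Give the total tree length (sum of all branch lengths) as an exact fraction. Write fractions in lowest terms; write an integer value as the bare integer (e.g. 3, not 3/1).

1. join B+K (d=6, Q=-189) ⇒ BK; edges |B|=-9/4, |K|=33/4
  updated: d(BK,J)=105/2, d(BK,L)=36
2. join BK+J (d=105/2, Q=-293/2) ⇒ BJK; edges |BK|=61/4, |J|=149/4
  updated: d(BJK,L)=83/4
3. join BJK+L (d=83/4) ⇒ BJKL; edges |BJK|=83/8, |L|=83/8
final tree: (((B:-9/4,K:33/4):61/4,J:149/4):83/8,L:83/8)
total length: 317/4

317/4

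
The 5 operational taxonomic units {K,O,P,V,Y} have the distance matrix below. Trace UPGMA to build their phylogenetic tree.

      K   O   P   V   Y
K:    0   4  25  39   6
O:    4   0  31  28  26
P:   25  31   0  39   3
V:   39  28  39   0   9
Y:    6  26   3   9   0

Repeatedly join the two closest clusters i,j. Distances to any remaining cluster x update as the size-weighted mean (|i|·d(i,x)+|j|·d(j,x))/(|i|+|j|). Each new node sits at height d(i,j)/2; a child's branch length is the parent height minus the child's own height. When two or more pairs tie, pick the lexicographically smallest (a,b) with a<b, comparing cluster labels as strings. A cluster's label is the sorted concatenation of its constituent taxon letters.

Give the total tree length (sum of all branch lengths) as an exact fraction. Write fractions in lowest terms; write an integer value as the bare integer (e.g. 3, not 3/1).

173/4

iteration 1: select P,Y (d=3); attach at lengths (3/2, 3/2); label the merged cluster PY
  updated: d(K,PY)=31/2, d(O,PY)=57/2, d(PY,V)=24
iteration 2: select K,O (d=4); attach at lengths (2, 2); label the merged cluster KO
  updated: d(KO,PY)=22, d(KO,V)=67/2
iteration 3: select KO,PY (d=22); attach at lengths (9, 19/2); label the merged cluster KOPY
  updated: d(KOPY,V)=115/4
iteration 4: select KOPY,V (d=115/4); attach at lengths (27/8, 115/8); label the merged cluster KOPVY
final tree: (((K:2,O:2):9,(P:3/2,Y:3/2):19/2):27/8,V:115/8)
total length: 173/4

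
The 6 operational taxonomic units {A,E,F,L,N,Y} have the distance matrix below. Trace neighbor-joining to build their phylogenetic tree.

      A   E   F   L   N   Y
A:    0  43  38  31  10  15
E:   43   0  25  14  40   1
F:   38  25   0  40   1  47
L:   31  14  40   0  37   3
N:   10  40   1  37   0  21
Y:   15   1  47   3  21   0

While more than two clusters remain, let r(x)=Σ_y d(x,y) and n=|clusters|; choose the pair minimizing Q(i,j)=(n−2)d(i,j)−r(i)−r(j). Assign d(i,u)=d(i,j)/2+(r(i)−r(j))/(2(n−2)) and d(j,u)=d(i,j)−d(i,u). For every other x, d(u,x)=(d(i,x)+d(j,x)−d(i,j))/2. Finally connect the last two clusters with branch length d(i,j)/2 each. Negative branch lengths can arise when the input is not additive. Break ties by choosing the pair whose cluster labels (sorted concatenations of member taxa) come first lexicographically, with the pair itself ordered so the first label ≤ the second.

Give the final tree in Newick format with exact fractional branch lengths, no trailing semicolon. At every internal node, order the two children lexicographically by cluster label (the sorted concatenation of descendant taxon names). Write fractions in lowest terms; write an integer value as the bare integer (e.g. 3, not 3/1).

((((A:28/3,(F:23/4,N:-19/4):85/6):267/16,L:97/16):31/16,E:105/16):-89/32,Y:-89/32)

step 1: merge (F,N) at d=1, Q=-256; branch lengths F→23/4, N→-19/4; new cluster FN
  updated: d(A,FN)=47/2, d(E,FN)=32, d(FN,L)=38, d(FN,Y)=67/2
step 2: merge (A,FN) at d=47/2, Q=-169; branch lengths A→28/3, FN→85/6; new cluster AFN
  updated: d(AFN,E)=103/4, d(AFN,L)=91/4, d(AFN,Y)=25/2
step 3: merge (AFN,L) at d=91/4, Q=-221/4; branch lengths AFN→267/16, L→97/16; new cluster AFLN
  updated: d(AFLN,E)=17/2, d(AFLN,Y)=-29/8
step 4: merge (AFLN,E) at d=17/2, Q=-47/8; branch lengths AFLN→31/16, E→105/16; new cluster AEFLN
  updated: d(AEFLN,Y)=-89/16
step 5: merge (AEFLN,Y) at d=-89/16; branch lengths AEFLN→-89/32, Y→-89/32; new cluster AEFLNY
final tree: ((((A:28/3,(F:23/4,N:-19/4):85/6):267/16,L:97/16):31/16,E:105/16):-89/32,Y:-89/32)
total length: 803/16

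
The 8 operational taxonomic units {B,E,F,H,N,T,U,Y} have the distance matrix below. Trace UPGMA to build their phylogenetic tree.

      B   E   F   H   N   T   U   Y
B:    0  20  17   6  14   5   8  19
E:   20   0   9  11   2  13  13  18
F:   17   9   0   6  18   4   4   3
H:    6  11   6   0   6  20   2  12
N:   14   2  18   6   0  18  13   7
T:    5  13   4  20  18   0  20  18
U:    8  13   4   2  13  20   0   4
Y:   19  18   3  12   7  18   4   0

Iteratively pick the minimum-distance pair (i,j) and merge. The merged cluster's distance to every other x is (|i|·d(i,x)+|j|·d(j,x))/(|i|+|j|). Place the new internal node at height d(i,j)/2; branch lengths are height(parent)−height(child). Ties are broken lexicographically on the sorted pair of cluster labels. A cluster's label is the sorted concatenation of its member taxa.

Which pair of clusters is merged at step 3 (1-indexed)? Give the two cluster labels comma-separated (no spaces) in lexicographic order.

F,Y

step 1: merge (E,N) at d=2; branch lengths E→1, N→1; new cluster EN
  updated: d(B,EN)=17, d(EN,F)=27/2, d(EN,H)=17/2, d(EN,T)=31/2, d(EN,U)=13, d(EN,Y)=25/2
step 2: merge (H,U) at d=2; branch lengths H→1, U→1; new cluster HU
  updated: d(B,HU)=7, d(EN,HU)=43/4, d(F,HU)=5, d(HU,T)=20, d(HU,Y)=8
step 3: merge (F,Y) at d=3; branch lengths F→3/2, Y→3/2; new cluster FY
  updated: d(B,FY)=18, d(EN,FY)=13, d(FY,HU)=13/2, d(FY,T)=11
step 4: merge (B,T) at d=5; branch lengths B→5/2, T→5/2; new cluster BT
  updated: d(BT,EN)=65/4, d(BT,FY)=29/2, d(BT,HU)=27/2
step 5: merge (FY,HU) at d=13/2; branch lengths FY→7/4, HU→9/4; new cluster FHUY
  updated: d(BT,FHUY)=14, d(EN,FHUY)=95/8
step 6: merge (EN,FHUY) at d=95/8; branch lengths EN→79/16, FHUY→43/16; new cluster EFHNUY
  updated: d(BT,EFHNUY)=59/4
step 7: merge (BT,EFHNUY) at d=59/4; branch lengths BT→39/8, EFHNUY→23/16; new cluster BEFHNTUY
final tree: ((B:5/2,T:5/2):39/8,((E:1,N:1):79/16,((F:3/2,Y:3/2):7/4,(H:1,U:1):9/4):43/16):23/16)
total length: 479/16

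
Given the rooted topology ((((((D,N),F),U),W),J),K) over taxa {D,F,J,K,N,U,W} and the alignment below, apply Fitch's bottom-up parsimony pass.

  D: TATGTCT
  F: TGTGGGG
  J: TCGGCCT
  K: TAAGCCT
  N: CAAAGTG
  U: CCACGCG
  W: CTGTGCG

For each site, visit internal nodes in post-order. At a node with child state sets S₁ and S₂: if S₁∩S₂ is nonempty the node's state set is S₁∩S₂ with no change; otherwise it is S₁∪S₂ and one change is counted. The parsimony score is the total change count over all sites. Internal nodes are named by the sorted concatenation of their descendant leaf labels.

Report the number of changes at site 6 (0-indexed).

site 0, node DN: D={T} ∪ N={C} → {C,T} (+1)
site 0, node DFN: DN={C,T} ∩ F={T} → {T} (+0)
site 0, node DFNU: DFN={T} ∪ U={C} → {C,T} (+1)
site 0, node DFNUW: DFNU={C,T} ∩ W={C} → {C} (+0)
site 0, node DFJNUW: DFNUW={C} ∪ J={T} → {C,T} (+1)
site 0, node DFJKNUW: DFJNUW={C,T} ∩ K={T} → {T} (+0)
site 1, node DN: D={A} ∩ N={A} → {A} (+0)
site 1, node DFN: DN={A} ∪ F={G} → {A,G} (+1)
site 1, node DFNU: DFN={A,G} ∪ U={C} → {A,C,G} (+1)
site 1, node DFNUW: DFNU={A,C,G} ∪ W={T} → {A,C,G,T} (+1)
site 1, node DFJNUW: DFNUW={A,C,G,T} ∩ J={C} → {C} (+0)
site 1, node DFJKNUW: DFJNUW={C} ∪ K={A} → {A,C} (+1)
site 2, node DN: D={T} ∪ N={A} → {A,T} (+1)
site 2, node DFN: DN={A,T} ∩ F={T} → {T} (+0)
site 2, node DFNU: DFN={T} ∪ U={A} → {A,T} (+1)
site 2, node DFNUW: DFNU={A,T} ∪ W={G} → {A,G,T} (+1)
site 2, node DFJNUW: DFNUW={A,G,T} ∩ J={G} → {G} (+0)
site 2, node DFJKNUW: DFJNUW={G} ∪ K={A} → {A,G} (+1)
site 3, node DN: D={G} ∪ N={A} → {A,G} (+1)
site 3, node DFN: DN={A,G} ∩ F={G} → {G} (+0)
site 3, node DFNU: DFN={G} ∪ U={C} → {C,G} (+1)
site 3, node DFNUW: DFNU={C,G} ∪ W={T} → {C,G,T} (+1)
site 3, node DFJNUW: DFNUW={C,G,T} ∩ J={G} → {G} (+0)
site 3, node DFJKNUW: DFJNUW={G} ∩ K={G} → {G} (+0)
site 4, node DN: D={T} ∪ N={G} → {G,T} (+1)
site 4, node DFN: DN={G,T} ∩ F={G} → {G} (+0)
site 4, node DFNU: DFN={G} ∩ U={G} → {G} (+0)
site 4, node DFNUW: DFNU={G} ∩ W={G} → {G} (+0)
site 4, node DFJNUW: DFNUW={G} ∪ J={C} → {C,G} (+1)
site 4, node DFJKNUW: DFJNUW={C,G} ∩ K={C} → {C} (+0)
site 5, node DN: D={C} ∪ N={T} → {C,T} (+1)
site 5, node DFN: DN={C,T} ∪ F={G} → {C,G,T} (+1)
site 5, node DFNU: DFN={C,G,T} ∩ U={C} → {C} (+0)
site 5, node DFNUW: DFNU={C} ∩ W={C} → {C} (+0)
site 5, node DFJNUW: DFNUW={C} ∩ J={C} → {C} (+0)
site 5, node DFJKNUW: DFJNUW={C} ∩ K={C} → {C} (+0)
site 6, node DN: D={T} ∪ N={G} → {G,T} (+1)
site 6, node DFN: DN={G,T} ∩ F={G} → {G} (+0)
site 6, node DFNU: DFN={G} ∩ U={G} → {G} (+0)
site 6, node DFNUW: DFNU={G} ∩ W={G} → {G} (+0)
site 6, node DFJNUW: DFNUW={G} ∪ J={T} → {G,T} (+1)
site 6, node DFJKNUW: DFJNUW={G,T} ∩ K={T} → {T} (+0)
per-site changes: [3, 4, 4, 3, 2, 2, 2]; total = 20

2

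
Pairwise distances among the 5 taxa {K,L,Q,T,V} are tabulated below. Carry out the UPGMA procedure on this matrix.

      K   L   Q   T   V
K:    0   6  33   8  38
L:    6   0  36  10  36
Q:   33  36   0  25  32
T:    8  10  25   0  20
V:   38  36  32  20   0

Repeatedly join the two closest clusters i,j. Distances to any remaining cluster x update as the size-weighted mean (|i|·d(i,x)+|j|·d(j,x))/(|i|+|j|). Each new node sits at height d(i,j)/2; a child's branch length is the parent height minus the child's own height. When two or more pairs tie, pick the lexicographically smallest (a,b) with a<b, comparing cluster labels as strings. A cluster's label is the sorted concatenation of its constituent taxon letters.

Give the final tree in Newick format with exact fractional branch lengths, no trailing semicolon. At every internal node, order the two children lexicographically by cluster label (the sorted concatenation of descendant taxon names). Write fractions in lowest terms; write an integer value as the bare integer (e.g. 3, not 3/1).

((((K:3,L:3):3/2,T:9/2):67/6,Q:47/3):1/12,V:63/4)

step 1: merge (K,L) at d=6; branch lengths K→3, L→3; new cluster KL
  updated: d(KL,Q)=69/2, d(KL,T)=9, d(KL,V)=37
step 2: merge (KL,T) at d=9; branch lengths KL→3/2, T→9/2; new cluster KLT
  updated: d(KLT,Q)=94/3, d(KLT,V)=94/3
step 3: merge (KLT,Q) at d=94/3; branch lengths KLT→67/6, Q→47/3; new cluster KLQT
  updated: d(KLQT,V)=63/2
step 4: merge (KLQT,V) at d=63/2; branch lengths KLQT→1/12, V→63/4; new cluster KLQTV
final tree: ((((K:3,L:3):3/2,T:9/2):67/6,Q:47/3):1/12,V:63/4)
total length: 164/3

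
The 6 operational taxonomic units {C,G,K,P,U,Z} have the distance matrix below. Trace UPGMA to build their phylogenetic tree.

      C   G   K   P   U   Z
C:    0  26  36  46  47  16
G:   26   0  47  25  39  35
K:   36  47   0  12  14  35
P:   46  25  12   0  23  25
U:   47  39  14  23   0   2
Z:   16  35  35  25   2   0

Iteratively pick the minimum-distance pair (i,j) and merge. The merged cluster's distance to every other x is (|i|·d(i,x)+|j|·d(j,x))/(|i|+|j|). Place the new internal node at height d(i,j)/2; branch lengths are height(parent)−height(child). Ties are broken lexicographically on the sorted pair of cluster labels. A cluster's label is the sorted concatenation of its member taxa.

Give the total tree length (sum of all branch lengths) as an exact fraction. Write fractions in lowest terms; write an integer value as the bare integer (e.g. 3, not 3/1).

137/2

1. join U+Z (d=2) ⇒ UZ; edges |U|=1, |Z|=1
  updated: d(C,UZ)=63/2, d(G,UZ)=37, d(K,UZ)=49/2, d(P,UZ)=24
2. join K+P (d=12) ⇒ KP; edges |K|=6, |P|=6
  updated: d(C,KP)=41, d(G,KP)=36, d(KP,UZ)=97/4
3. join KP+UZ (d=97/4) ⇒ KPUZ; edges |KP|=49/8, |UZ|=89/8
  updated: d(C,KPUZ)=145/4, d(G,KPUZ)=73/2
4. join C+G (d=26) ⇒ CG; edges |C|=13, |G|=13
  updated: d(CG,KPUZ)=291/8
5. join CG+KPUZ (d=291/8) ⇒ CGKPUZ; edges |CG|=83/16, |KPUZ|=97/16
final tree: ((C:13,G:13):83/16,((K:6,P:6):49/8,(U:1,Z:1):89/8):97/16)
total length: 137/2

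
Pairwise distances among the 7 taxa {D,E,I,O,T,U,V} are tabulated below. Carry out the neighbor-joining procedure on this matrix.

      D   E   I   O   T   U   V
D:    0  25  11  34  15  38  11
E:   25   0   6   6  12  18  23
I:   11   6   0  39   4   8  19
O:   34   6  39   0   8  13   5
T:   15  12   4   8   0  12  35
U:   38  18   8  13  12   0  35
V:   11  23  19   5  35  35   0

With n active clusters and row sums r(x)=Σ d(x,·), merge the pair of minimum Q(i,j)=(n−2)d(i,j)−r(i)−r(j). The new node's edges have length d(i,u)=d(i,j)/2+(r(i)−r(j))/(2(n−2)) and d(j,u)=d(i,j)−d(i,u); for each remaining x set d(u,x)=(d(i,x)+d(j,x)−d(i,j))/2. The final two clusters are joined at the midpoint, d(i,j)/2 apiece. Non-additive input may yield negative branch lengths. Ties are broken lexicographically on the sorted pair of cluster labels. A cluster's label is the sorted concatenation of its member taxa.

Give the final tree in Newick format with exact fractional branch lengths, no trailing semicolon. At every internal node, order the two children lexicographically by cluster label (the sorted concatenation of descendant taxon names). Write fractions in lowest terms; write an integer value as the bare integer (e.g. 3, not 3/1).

(((((D:45/4,(O:1/5,V:24/5):35/4):25/6,E:13/3):49/16,T:35/16):29/16,I:-7/8):71/16,U:71/16)

1. join O+V (d=5, Q=-208) ⇒ OV; edges |O|=1/5, |V|=24/5
  updated: d(D,OV)=20, d(E,OV)=12, d(I,OV)=53/2, d(OV,T)=19, d(OV,U)=43/2
2. join D+OV (d=20, Q=-128) ⇒ DOV; edges |D|=45/4, |OV|=35/4
  updated: d(DOV,E)=17/2, d(DOV,I)=35/4, d(DOV,T)=7, d(DOV,U)=79/4
3. join DOV+E (d=17/2, Q=-63) ⇒ DEOV; edges |DOV|=25/6, |E|=13/3
  updated: d(DEOV,I)=25/8, d(DEOV,T)=21/4, d(DEOV,U)=117/8
4. join DEOV+T (d=21/4, Q=-135/4) ⇒ DEOTV; edges |DEOV|=49/16, |T|=35/16
  updated: d(DEOTV,I)=15/16, d(DEOTV,U)=171/16
5. join DEOTV+I (d=15/16, Q=-157/8) ⇒ DEIOTV; edges |DEOTV|=29/16, |I|=-7/8
  updated: d(DEIOTV,U)=71/8
6. join DEIOTV+U (d=71/8) ⇒ DEIOTUV; edges |DEIOTV|=71/16, |U|=71/16
final tree: (((((D:45/4,(O:1/5,V:24/5):35/4):25/6,E:13/3):49/16,T:35/16):29/16,I:-7/8):71/16,U:71/16)
total length: 777/16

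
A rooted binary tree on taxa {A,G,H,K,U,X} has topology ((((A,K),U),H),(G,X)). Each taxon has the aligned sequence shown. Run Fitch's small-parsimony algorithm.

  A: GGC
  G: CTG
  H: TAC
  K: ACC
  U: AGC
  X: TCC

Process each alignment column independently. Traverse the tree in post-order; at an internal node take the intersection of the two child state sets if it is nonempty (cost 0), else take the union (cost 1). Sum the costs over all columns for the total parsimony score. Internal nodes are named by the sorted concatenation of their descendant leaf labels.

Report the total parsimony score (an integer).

AK@0: {G} ∪ {A} = {A,G} (union, +1)
AKU@0: {A,G} ∩ {A} = {A} (intersection, +0)
AHKU@0: {A} ∪ {T} = {A,T} (union, +1)
GX@0: {C} ∪ {T} = {C,T} (union, +1)
AGHKUX@0: {A,T} ∩ {C,T} = {T} (intersection, +0)
AK@1: {G} ∪ {C} = {C,G} (union, +1)
AKU@1: {C,G} ∩ {G} = {G} (intersection, +0)
AHKU@1: {G} ∪ {A} = {A,G} (union, +1)
GX@1: {T} ∪ {C} = {C,T} (union, +1)
AGHKUX@1: {A,G} ∪ {C,T} = {A,C,G,T} (union, +1)
AK@2: {C} ∩ {C} = {C} (intersection, +0)
AKU@2: {C} ∩ {C} = {C} (intersection, +0)
AHKU@2: {C} ∩ {C} = {C} (intersection, +0)
GX@2: {G} ∪ {C} = {C,G} (union, +1)
AGHKUX@2: {C} ∩ {C,G} = {C} (intersection, +0)
per-site changes: [3, 4, 1]; total = 8

8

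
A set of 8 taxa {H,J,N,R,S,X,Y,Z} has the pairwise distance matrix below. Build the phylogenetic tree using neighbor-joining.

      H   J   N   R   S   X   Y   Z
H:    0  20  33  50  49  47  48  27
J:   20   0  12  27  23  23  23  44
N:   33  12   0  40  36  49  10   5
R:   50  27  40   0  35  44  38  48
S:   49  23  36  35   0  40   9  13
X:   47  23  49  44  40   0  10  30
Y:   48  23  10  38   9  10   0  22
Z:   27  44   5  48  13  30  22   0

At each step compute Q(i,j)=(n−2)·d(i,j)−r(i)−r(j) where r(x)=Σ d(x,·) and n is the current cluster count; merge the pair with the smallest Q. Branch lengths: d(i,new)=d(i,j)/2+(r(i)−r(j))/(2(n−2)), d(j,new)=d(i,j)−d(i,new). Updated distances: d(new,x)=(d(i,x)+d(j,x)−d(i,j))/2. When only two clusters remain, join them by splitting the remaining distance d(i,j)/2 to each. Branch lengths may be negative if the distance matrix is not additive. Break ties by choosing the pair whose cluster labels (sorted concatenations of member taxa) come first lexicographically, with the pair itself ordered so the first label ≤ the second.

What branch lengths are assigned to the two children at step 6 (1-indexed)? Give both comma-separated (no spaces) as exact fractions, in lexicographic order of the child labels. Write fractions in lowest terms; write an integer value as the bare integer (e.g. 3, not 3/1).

31/32,345/32

iteration 1: select N,Z (d=5, Q=-344); attach at lengths (13/6, 17/6); label the merged cluster NZ
  updated: d(H,NZ)=55/2, d(J,NZ)=51/2, d(NZ,R)=83/2, d(NZ,S)=22, d(NZ,X)=37, d(NZ,Y)=27/2
iteration 2: select X,Y (d=10, Q=-585/2); attach at lengths (219/20, -19/20); label the merged cluster XY
  updated: d(H,XY)=85/2, d(J,XY)=18, d(NZ,XY)=81/4, d(R,XY)=36, d(S,XY)=39/2
iteration 3: select H,J (d=20, Q=-445/2); attach at lengths (311/16, 9/16); label the merged cluster HJ
  updated: d(HJ,NZ)=33/2, d(HJ,R)=57/2, d(HJ,S)=26, d(HJ,XY)=81/4
iteration 4: select HJ,R (d=57/2, Q=-587/4); attach at lengths (143/24, 541/24); label the merged cluster HJR
  updated: d(HJR,NZ)=59/4, d(HJR,S)=65/4, d(HJR,XY)=111/8
iteration 5: select HJR,NZ (d=59/4, Q=-579/8); attach at lengths (139/32, 333/32); label the merged cluster HJNRZ
  updated: d(HJNRZ,S)=47/4, d(HJNRZ,XY)=155/16
iteration 6: select HJNRZ,S (d=47/4, Q=-655/16); attach at lengths (31/32, 345/32); label the merged cluster HJNRSZ
  updated: d(HJNRSZ,XY)=279/32
iteration 7: select HJNRSZ,XY (d=279/32); attach at lengths (279/64, 279/64); label the merged cluster HJNRSXYZ
final tree: (((((H:311/16,J:9/16):143/24,R:541/24):139/32,(N:13/6,Z:17/6):333/32):31/32,S:345/32):279/64,(X:219/20,Y:-19/20):279/64)
total length: 3159/32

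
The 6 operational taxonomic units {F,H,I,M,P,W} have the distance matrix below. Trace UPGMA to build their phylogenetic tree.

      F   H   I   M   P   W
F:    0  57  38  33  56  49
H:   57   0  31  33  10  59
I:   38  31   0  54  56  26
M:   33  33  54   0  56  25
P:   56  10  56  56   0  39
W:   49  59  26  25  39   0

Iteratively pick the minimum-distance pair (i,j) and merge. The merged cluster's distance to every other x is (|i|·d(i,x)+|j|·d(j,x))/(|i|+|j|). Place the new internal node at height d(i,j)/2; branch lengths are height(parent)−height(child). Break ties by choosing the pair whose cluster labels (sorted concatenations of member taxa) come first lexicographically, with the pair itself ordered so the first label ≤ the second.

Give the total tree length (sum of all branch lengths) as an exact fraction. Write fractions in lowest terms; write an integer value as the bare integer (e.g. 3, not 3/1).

841/8

iteration 1: select H,P (d=10); attach at lengths (5, 5); label the merged cluster HP
  updated: d(F,HP)=113/2, d(HP,I)=87/2, d(HP,M)=89/2, d(HP,W)=49
iteration 2: select M,W (d=25); attach at lengths (25/2, 25/2); label the merged cluster MW
  updated: d(F,MW)=41, d(HP,MW)=187/4, d(I,MW)=40
iteration 3: select F,I (d=38); attach at lengths (19, 19); label the merged cluster FI
  updated: d(FI,HP)=50, d(FI,MW)=81/2
iteration 4: select FI,MW (d=81/2); attach at lengths (5/4, 31/4); label the merged cluster FIMW
  updated: d(FIMW,HP)=387/8
iteration 5: select FIMW,HP (d=387/8); attach at lengths (63/16, 307/16); label the merged cluster FHIMPW
final tree: (((F:19,I:19):5/4,(M:25/2,W:25/2):31/4):63/16,(H:5,P:5):307/16)
total length: 841/8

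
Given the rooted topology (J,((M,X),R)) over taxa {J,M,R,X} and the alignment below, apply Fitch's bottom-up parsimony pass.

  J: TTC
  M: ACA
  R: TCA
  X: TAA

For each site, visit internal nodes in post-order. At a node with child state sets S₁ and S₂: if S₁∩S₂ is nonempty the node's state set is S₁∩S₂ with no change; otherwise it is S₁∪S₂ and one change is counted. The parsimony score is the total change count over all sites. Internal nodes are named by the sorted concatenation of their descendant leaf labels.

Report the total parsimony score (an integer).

site 0, node MX: M={A} ∪ X={T} → {A,T} (+1)
site 0, node MRX: MX={A,T} ∩ R={T} → {T} (+0)
site 0, node JMRX: J={T} ∩ MRX={T} → {T} (+0)
site 1, node MX: M={C} ∪ X={A} → {A,C} (+1)
site 1, node MRX: MX={A,C} ∩ R={C} → {C} (+0)
site 1, node JMRX: J={T} ∪ MRX={C} → {C,T} (+1)
site 2, node MX: M={A} ∩ X={A} → {A} (+0)
site 2, node MRX: MX={A} ∩ R={A} → {A} (+0)
site 2, node JMRX: J={C} ∪ MRX={A} → {A,C} (+1)
per-site changes: [1, 2, 1]; total = 4

4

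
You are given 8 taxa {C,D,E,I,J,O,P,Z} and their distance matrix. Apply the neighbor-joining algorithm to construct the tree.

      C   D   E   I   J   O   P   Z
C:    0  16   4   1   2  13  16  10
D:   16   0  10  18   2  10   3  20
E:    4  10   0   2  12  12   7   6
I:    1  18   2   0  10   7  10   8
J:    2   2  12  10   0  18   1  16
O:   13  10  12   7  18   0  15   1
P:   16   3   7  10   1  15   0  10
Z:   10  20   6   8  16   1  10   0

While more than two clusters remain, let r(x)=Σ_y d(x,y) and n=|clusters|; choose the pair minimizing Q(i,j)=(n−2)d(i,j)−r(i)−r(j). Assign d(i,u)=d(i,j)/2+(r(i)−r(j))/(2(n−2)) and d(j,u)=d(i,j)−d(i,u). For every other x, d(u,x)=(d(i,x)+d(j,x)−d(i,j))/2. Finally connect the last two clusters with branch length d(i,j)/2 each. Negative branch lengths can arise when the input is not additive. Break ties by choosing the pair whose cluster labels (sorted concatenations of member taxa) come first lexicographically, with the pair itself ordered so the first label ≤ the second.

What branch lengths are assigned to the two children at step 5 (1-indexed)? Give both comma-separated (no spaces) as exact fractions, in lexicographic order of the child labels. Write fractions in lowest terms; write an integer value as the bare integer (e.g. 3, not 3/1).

83/64,85/64

1. join O+Z (d=1, Q=-141) ⇒ OZ; edges |O|=11/12, |Z|=1/12
  updated: d(C,OZ)=11, d(D,OZ)=29/2, d(E,OZ)=17/2, d(I,OZ)=7, d(J,OZ)=33/2, d(OZ,P)=12
2. join D+P (d=3, Q=-195/2) ⇒ DP; edges |D|=59/20, |P|=1/20
  updated: d(C,DP)=29/2, d(DP,E)=7, d(DP,I)=25/2, d(DP,J)=0, d(DP,OZ)=47/4
3. join DP+J (d=0, Q=-345/4) ⇒ DJP; edges |DP|=21/32, |J|=-21/32
  updated: d(C,DJP)=33/4, d(DJP,E)=19/2, d(DJP,I)=45/4, d(DJP,OZ)=113/8
4. join C+DJP (d=33/4, Q=-341/8) ⇒ CDJP; edges |C|=47/48, |DJP|=349/48
  updated: d(CDJP,E)=21/8, d(CDJP,I)=2, d(CDJP,OZ)=135/16
5. join CDJP+E (d=21/8, Q=-335/16) ⇒ CDEJP; edges |CDJP|=83/64, |E|=85/64
  updated: d(CDEJP,I)=11/16, d(CDEJP,OZ)=229/32
6. join CDEJP+I (d=11/16, Q=-475/32) ⇒ CDEIJP; edges |CDEJP|=27/64, |I|=17/64
  updated: d(CDEIJP,OZ)=431/64
7. join CDEIJP+OZ (d=431/64) ⇒ CDEIJOPZ; edges |CDEIJP|=431/128, |OZ|=431/128
final tree: ((((C:47/48,((D:59/20,P:1/20):21/32,J:-21/32):349/48):83/64,E:85/64):27/64,I:17/64):431/128,(O:11/12,Z:1/12):431/128)
total length: 1427/64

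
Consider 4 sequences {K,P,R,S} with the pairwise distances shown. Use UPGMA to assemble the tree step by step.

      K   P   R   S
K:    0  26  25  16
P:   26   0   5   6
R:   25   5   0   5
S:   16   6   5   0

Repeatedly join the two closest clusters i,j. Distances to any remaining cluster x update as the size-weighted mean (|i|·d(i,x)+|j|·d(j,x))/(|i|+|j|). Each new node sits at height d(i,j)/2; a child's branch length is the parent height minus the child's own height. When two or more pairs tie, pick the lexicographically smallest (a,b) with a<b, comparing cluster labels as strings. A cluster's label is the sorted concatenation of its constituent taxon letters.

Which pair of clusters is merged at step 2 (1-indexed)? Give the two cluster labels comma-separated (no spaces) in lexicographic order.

1. join P+R (d=5) ⇒ PR; edges |P|=5/2, |R|=5/2
  updated: d(K,PR)=51/2, d(PR,S)=11/2
2. join PR+S (d=11/2) ⇒ PRS; edges |PR|=1/4, |S|=11/4
  updated: d(K,PRS)=67/3
3. join K+PRS (d=67/3) ⇒ KPRS; edges |K|=67/6, |PRS|=101/12
final tree: (K:67/6,((P:5/2,R:5/2):1/4,S:11/4):101/12)
total length: 331/12

PR,S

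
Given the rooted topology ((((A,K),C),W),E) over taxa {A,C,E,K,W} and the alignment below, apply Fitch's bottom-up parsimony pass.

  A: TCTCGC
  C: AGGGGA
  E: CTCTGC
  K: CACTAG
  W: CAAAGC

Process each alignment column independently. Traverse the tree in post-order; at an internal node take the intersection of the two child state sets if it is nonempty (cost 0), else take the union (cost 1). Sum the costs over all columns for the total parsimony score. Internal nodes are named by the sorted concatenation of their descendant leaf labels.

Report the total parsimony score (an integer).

14

site 0, node AK: A={T} ∪ K={C} → {C,T} (+1)
site 0, node ACK: AK={C,T} ∪ C={A} → {A,C,T} (+1)
site 0, node ACKW: ACK={A,C,T} ∩ W={C} → {C} (+0)
site 0, node ACEKW: ACKW={C} ∩ E={C} → {C} (+0)
site 1, node AK: A={C} ∪ K={A} → {A,C} (+1)
site 1, node ACK: AK={A,C} ∪ C={G} → {A,C,G} (+1)
site 1, node ACKW: ACK={A,C,G} ∩ W={A} → {A} (+0)
site 1, node ACEKW: ACKW={A} ∪ E={T} → {A,T} (+1)
site 2, node AK: A={T} ∪ K={C} → {C,T} (+1)
site 2, node ACK: AK={C,T} ∪ C={G} → {C,G,T} (+1)
site 2, node ACKW: ACK={C,G,T} ∪ W={A} → {A,C,G,T} (+1)
site 2, node ACEKW: ACKW={A,C,G,T} ∩ E={C} → {C} (+0)
site 3, node AK: A={C} ∪ K={T} → {C,T} (+1)
site 3, node ACK: AK={C,T} ∪ C={G} → {C,G,T} (+1)
site 3, node ACKW: ACK={C,G,T} ∪ W={A} → {A,C,G,T} (+1)
site 3, node ACEKW: ACKW={A,C,G,T} ∩ E={T} → {T} (+0)
site 4, node AK: A={G} ∪ K={A} → {A,G} (+1)
site 4, node ACK: AK={A,G} ∩ C={G} → {G} (+0)
site 4, node ACKW: ACK={G} ∩ W={G} → {G} (+0)
site 4, node ACEKW: ACKW={G} ∩ E={G} → {G} (+0)
site 5, node AK: A={C} ∪ K={G} → {C,G} (+1)
site 5, node ACK: AK={C,G} ∪ C={A} → {A,C,G} (+1)
site 5, node ACKW: ACK={A,C,G} ∩ W={C} → {C} (+0)
site 5, node ACEKW: ACKW={C} ∩ E={C} → {C} (+0)
per-site changes: [2, 3, 3, 3, 1, 2]; total = 14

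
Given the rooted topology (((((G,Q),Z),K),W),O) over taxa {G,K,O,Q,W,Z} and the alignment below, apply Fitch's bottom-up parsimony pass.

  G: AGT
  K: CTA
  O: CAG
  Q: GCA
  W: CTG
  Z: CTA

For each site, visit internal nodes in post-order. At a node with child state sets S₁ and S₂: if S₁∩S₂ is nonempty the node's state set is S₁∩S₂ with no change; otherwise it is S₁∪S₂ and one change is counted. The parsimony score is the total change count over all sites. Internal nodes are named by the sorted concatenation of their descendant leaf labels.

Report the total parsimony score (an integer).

7

site 0, node GQ: G={A} ∪ Q={G} → {A,G} (+1)
site 0, node GQZ: GQ={A,G} ∪ Z={C} → {A,C,G} (+1)
site 0, node GKQZ: GQZ={A,C,G} ∩ K={C} → {C} (+0)
site 0, node GKQWZ: GKQZ={C} ∩ W={C} → {C} (+0)
site 0, node GKOQWZ: GKQWZ={C} ∩ O={C} → {C} (+0)
site 1, node GQ: G={G} ∪ Q={C} → {C,G} (+1)
site 1, node GQZ: GQ={C,G} ∪ Z={T} → {C,G,T} (+1)
site 1, node GKQZ: GQZ={C,G,T} ∩ K={T} → {T} (+0)
site 1, node GKQWZ: GKQZ={T} ∩ W={T} → {T} (+0)
site 1, node GKOQWZ: GKQWZ={T} ∪ O={A} → {A,T} (+1)
site 2, node GQ: G={T} ∪ Q={A} → {A,T} (+1)
site 2, node GQZ: GQ={A,T} ∩ Z={A} → {A} (+0)
site 2, node GKQZ: GQZ={A} ∩ K={A} → {A} (+0)
site 2, node GKQWZ: GKQZ={A} ∪ W={G} → {A,G} (+1)
site 2, node GKOQWZ: GKQWZ={A,G} ∩ O={G} → {G} (+0)
per-site changes: [2, 3, 2]; total = 7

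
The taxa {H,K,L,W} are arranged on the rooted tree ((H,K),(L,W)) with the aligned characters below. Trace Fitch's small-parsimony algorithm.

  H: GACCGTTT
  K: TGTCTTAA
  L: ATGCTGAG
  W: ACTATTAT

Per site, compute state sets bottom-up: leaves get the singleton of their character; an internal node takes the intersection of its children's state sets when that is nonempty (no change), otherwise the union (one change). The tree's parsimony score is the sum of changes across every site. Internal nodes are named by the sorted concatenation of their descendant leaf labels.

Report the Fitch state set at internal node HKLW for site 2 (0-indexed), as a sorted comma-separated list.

T

HK@0: {G} ∪ {T} = {G,T} (union, +1)
LW@0: {A} ∩ {A} = {A} (intersection, +0)
HKLW@0: {G,T} ∪ {A} = {A,G,T} (union, +1)
HK@1: {A} ∪ {G} = {A,G} (union, +1)
LW@1: {T} ∪ {C} = {C,T} (union, +1)
HKLW@1: {A,G} ∪ {C,T} = {A,C,G,T} (union, +1)
HK@2: {C} ∪ {T} = {C,T} (union, +1)
LW@2: {G} ∪ {T} = {G,T} (union, +1)
HKLW@2: {C,T} ∩ {G,T} = {T} (intersection, +0)
HK@3: {C} ∩ {C} = {C} (intersection, +0)
LW@3: {C} ∪ {A} = {A,C} (union, +1)
HKLW@3: {C} ∩ {A,C} = {C} (intersection, +0)
HK@4: {G} ∪ {T} = {G,T} (union, +1)
LW@4: {T} ∩ {T} = {T} (intersection, +0)
HKLW@4: {G,T} ∩ {T} = {T} (intersection, +0)
HK@5: {T} ∩ {T} = {T} (intersection, +0)
LW@5: {G} ∪ {T} = {G,T} (union, +1)
HKLW@5: {T} ∩ {G,T} = {T} (intersection, +0)
HK@6: {T} ∪ {A} = {A,T} (union, +1)
LW@6: {A} ∩ {A} = {A} (intersection, +0)
HKLW@6: {A,T} ∩ {A} = {A} (intersection, +0)
HK@7: {T} ∪ {A} = {A,T} (union, +1)
LW@7: {G} ∪ {T} = {G,T} (union, +1)
HKLW@7: {A,T} ∩ {G,T} = {T} (intersection, +0)
per-site changes: [2, 3, 2, 1, 1, 1, 1, 2]; total = 13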